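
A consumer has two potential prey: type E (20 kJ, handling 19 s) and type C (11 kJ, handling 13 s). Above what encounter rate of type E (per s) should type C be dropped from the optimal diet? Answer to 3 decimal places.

0.216 per s

The zero-one rule: include type C iff E₂/h₂ > λE₁/(1+λh₁). Equality gives the switch point.
λE₁h₂ = E₂ + λE₂h₁ ⇒ λ = E₂/(E₁h₂ − E₂h₁) = 11/(260 − 209) = 0.2157 per s.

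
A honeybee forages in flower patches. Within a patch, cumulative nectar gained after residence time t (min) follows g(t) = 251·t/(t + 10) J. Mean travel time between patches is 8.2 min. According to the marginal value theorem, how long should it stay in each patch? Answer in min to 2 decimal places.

9.06 min

Maximise g(t)/(T+t): set derivative to zero → g'(t)(T+t) = g(t).
g'(t) = 251·10/(t + 10)². Setting 251·10/(t+10)² = 251t/[(t+10)(8.2+t)] gives 10(8.2+t) = t(t+10), so t² = 10×8.2 = 82.
t* = √82 = 9.055 min.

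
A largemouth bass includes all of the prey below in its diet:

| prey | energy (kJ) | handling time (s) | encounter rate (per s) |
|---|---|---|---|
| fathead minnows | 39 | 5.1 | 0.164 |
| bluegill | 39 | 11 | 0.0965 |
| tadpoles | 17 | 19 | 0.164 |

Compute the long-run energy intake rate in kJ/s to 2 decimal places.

2.15 kJ/s

Energy encountered per unit search time: 0.164×39 + 0.0965×39 + 0.164×17 = 12.95 kJ/s.
Handling time per unit search time: 0.164×5.1 + 0.0965×11 + 0.164×19 = 5.014.
Rate = 12.95/(1 + 5.014) = 2.153 kJ/s.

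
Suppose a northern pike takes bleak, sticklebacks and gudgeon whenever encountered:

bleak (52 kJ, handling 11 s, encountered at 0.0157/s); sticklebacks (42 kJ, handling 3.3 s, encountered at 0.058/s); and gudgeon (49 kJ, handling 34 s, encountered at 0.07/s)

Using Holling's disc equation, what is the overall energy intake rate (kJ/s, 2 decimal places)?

R = Σλ_iE_i / (1 + Σλ_ih_i)
Numerator: 0.0157×52 + 0.058×42 + 0.07×49 = 6.682
Denominator: 1 + 0.0157×11 + 0.058×3.3 + 0.07×34 = 3.744
R = 6.682/3.744 = 1.785 kJ/s

1.78 kJ/s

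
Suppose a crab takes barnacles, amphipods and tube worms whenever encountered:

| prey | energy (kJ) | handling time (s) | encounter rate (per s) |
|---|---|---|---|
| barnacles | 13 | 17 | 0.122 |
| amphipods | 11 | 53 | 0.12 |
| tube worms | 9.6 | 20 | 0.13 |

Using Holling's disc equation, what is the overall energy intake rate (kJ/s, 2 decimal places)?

R = Σλ_iE_i / (1 + Σλ_ih_i)
Numerator: 0.122×13 + 0.12×11 + 0.13×9.6 = 4.154
Denominator: 1 + 0.122×17 + 0.12×53 + 0.13×20 = 12.03
R = 4.154/12.03 = 0.3452 kJ/s

0.35 kJ/s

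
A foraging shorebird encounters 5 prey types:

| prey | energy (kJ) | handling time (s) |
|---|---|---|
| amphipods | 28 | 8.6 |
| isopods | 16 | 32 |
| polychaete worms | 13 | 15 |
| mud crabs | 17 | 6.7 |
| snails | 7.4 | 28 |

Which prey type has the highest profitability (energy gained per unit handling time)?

Profitability E/h (kJ/s): amphipods = 28/8.6 = 3.26, isopods = 16/32 = 0.5, polychaete worms = 13/15 = 0.867, mud crabs = 17/6.7 = 2.54, snails = 7.4/28 = 0.264.
Ranked: amphipods > mud crabs > polychaete worms > isopods > snails.

amphipods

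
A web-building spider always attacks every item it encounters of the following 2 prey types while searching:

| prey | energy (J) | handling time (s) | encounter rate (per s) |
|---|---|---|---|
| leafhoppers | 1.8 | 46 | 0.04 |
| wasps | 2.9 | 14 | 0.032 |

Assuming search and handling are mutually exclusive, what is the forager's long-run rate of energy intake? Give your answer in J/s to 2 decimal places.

R = Σλ_iE_i / (1 + Σλ_ih_i)
Numerator: 0.04×1.8 + 0.032×2.9 = 0.1648
Denominator: 1 + 0.04×46 + 0.032×14 = 3.288
R = 0.1648/3.288 = 0.05012 J/s

0.05 J/s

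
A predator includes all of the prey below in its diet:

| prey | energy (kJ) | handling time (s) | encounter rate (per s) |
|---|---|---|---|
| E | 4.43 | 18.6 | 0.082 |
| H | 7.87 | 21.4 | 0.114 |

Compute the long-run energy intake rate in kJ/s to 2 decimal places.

0.25 kJ/s

R = Σλ_iE_i / (1 + Σλ_ih_i)
Numerator: 0.082×4.43 + 0.114×7.87 = 1.26
Denominator: 1 + 0.082×18.6 + 0.114×21.4 = 4.965
R = 1.26/4.965 = 0.2539 kJ/s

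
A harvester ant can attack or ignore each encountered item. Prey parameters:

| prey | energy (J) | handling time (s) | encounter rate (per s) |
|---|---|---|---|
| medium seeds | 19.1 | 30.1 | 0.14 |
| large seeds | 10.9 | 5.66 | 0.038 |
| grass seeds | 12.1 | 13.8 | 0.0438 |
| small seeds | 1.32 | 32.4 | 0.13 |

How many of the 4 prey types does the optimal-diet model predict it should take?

Rank by E/h (J/s): large seeds 1.93, grass seeds 0.877, medium seeds 0.635, small seeds 0.0407. Include each in turn until the next type's E/h falls below the running intake rate.
Rate on top 1: 0.3409. grass seeds: 0.877 > 0.3409 → include.
Rate on top 2: 0.5189. medium seeds: 0.635 > 0.5189 → include.
Rate on top 3: 0.5997. small seeds: 0.0407 < 0.5997 → exclude; stop.
Optimal diet: large seeds, grass seeds, medium seeds — 3 of 4 types.

3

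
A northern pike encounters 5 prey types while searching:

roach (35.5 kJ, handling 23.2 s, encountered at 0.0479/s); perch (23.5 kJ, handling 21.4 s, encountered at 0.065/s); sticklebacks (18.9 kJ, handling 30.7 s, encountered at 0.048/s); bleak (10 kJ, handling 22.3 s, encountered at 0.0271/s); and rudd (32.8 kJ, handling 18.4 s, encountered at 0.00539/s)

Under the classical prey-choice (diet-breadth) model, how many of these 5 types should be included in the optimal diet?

3

Profitabilities (E/h, kJ/s): rudd 1.78, roach 1.53, perch 1.1, sticklebacks 0.616, bleak 0.448. Add prey in this order while the next type's profitability exceeds the intake rate on those already taken.
Rate on top 1: 0.1608. roach: 1.53 > 0.1608 → include.
Rate on top 2: 0.8493. perch: 1.1 > 0.8493 → include.
Rate on top 3: 0.9454. sticklebacks: 0.616 < 0.9454 → exclude; stop.
Optimal diet: rudd, roach, perch — 3 of 5 types.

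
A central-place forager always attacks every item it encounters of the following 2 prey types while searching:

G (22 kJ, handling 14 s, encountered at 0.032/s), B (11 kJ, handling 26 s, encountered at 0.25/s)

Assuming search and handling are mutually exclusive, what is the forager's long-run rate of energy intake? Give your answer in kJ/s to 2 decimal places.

0.43 kJ/s

Energy encountered per unit search time: 0.032×22 + 0.25×11 = 3.454 kJ/s.
Handling time per unit search time: 0.032×14 + 0.25×26 = 6.948.
Rate = 3.454/(1 + 6.948) = 0.4346 kJ/s.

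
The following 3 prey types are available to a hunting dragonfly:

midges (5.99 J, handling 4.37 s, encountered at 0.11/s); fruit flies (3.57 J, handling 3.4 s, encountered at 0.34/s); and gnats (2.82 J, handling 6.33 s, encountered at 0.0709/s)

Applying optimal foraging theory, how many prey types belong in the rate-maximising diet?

Profitabilities (E/h, J/s): midges 1.37, fruit flies 1.05, gnats 0.445. Add prey in this order while the next type's profitability exceeds the intake rate on those already taken.
Rate on top 1: 0.445. fruit flies: 1.05 > 0.445 → include.
Rate on top 2: 0.7102. gnats: 0.445 < 0.7102 → exclude; stop.
Optimal diet: midges, fruit flies — 2 of 3 types.

2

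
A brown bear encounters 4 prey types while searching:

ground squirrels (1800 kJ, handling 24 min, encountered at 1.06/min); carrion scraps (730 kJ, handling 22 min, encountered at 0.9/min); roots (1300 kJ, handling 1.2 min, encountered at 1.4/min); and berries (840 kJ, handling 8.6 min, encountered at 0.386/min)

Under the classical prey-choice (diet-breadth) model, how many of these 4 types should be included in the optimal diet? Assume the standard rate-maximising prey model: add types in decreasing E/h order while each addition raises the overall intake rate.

E/h in descending order: roots 1.08e+03, berries 97.7, ground squirrels 75, carrion scraps 33.2 kJ/min. The optimal diet is the largest prefix of this list for which every included type satisfies E_i/h_i > R on the types above it.
Rate on top 1: 679.1. berries: 97.7 < 679.1 → exclude; stop.
Optimal diet: roots — 1 of 4 types.

1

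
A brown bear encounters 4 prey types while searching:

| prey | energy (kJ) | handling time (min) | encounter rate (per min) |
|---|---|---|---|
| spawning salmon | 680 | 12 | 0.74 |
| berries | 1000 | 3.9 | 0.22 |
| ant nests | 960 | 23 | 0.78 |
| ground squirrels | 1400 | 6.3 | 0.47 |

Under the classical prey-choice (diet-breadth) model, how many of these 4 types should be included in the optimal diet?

Rank by E/h (kJ/min): berries 256, ground squirrels 222, spawning salmon 56.7, ant nests 41.7. Include each in turn until the next type's E/h falls below the running intake rate.
Rate on top 1: 118.4. ground squirrels: 222 > 118.4 → include.
Rate on top 2: 182.2. spawning salmon: 56.7 < 182.2 → exclude; stop.
Optimal diet: berries, ground squirrels — 2 of 4 types.

2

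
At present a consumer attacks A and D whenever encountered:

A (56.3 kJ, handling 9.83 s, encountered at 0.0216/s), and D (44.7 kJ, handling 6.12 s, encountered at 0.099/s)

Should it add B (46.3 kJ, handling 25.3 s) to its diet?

Intake rate on the current diet: R = (0.0216×56.3 + 0.099×44.7) / (1 + 0.0216×9.83 + 0.099×6.12) = 5.641/1.818 = 3.103 kJ/s.
B: E/h = 46.3/25.3 = 1.83 kJ/s.
Since 1.83 < R, time spent handling B is better spent searching.

No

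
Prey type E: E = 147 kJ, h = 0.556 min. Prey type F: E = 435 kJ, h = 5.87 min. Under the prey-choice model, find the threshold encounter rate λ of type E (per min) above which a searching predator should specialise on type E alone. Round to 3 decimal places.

0.700 per min

At the threshold, the rate on type E alone equals the profitability of type F: λ·147/(1 + λ·0.556) = 435/5.87 = 74.11.
Rearranging, λ(147 − 74.11×0.556) = 74.11, so λ = 74.11/105.8 = 0.7004 per min.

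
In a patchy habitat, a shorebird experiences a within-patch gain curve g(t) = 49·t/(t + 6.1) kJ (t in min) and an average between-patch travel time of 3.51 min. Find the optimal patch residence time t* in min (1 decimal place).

4.6 min

Optimal t* satisfies g'(t*) = g(t*)/(T + t*).
g'(t) = 49·6.1/(t + 6.1)². Setting 49·6.1/(t+6.1)² = 49t/[(t+6.1)(3.51+t)] gives 6.1(3.51+t) = t(t+6.1), so t² = 6.1×3.51 = 21.41.
t* = √21.41 = 4.627 min.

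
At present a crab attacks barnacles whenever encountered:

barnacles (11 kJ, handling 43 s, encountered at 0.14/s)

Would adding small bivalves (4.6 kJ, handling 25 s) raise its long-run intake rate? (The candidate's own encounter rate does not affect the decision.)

No

Current rate: (0.14×11)/(1 + 0.14×43) = 0.2194 kJ/s.
small bivalves: E/h = 4.6/25 = 0.184 kJ/s.
Since 0.184 < R, time spent handling small bivalves is better spent searching.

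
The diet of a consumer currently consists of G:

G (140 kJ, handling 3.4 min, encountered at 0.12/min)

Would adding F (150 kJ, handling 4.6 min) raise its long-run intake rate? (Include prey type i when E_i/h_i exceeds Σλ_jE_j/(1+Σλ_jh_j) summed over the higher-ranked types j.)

Yes

Intake rate on the current diet: R = (0.12×140) / (1 + 0.12×3.4) = 16.8/1.408 = 11.93 kJ/min.
Profitability of F: 150/4.6 = 32.61 kJ/min.
Since 32.61 > R, including F increases the long-run rate.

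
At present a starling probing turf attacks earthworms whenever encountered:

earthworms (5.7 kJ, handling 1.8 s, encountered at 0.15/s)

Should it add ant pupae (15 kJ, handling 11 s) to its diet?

Yes

Current rate: (0.15×5.7)/(1 + 0.15×1.8) = 0.6732 kJ/s.
Profitability of ant pupae: 15/11 = 1.364 kJ/s.
Since 1.364 > R, including ant pupae increases the long-run rate.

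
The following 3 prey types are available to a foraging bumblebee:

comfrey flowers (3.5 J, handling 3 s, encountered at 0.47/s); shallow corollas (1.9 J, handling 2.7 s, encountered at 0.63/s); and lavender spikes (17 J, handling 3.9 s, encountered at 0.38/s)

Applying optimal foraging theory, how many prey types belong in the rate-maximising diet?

1

Profitabilities (E/h, J/s): lavender spikes 4.36, comfrey flowers 1.17, shallow corollas 0.704. Add prey in this order while the next type's profitability exceeds the intake rate on those already taken.
Rate on top 1: 2.603. comfrey flowers: 1.17 < 2.603 → exclude; stop.
Optimal diet: lavender spikes — 1 of 3 types.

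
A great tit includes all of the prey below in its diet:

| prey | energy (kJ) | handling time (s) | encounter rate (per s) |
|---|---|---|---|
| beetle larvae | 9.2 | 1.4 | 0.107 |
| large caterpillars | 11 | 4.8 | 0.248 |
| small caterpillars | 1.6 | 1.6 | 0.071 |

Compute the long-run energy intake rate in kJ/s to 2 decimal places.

Energy encountered per unit search time: 0.107×9.2 + 0.248×11 + 0.071×1.6 = 3.826 kJ/s.
Handling time per unit search time: 0.107×1.4 + 0.248×4.8 + 0.071×1.6 = 1.454.
Rate = 3.826/(1 + 1.454) = 1.559 kJ/s.

1.56 kJ/s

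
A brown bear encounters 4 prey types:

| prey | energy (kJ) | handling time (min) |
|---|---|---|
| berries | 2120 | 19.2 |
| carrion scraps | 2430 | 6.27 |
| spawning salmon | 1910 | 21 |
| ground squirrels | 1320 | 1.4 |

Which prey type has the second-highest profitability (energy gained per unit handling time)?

Profitability E/h (kJ/min): berries = 2120/19.2 = 110, carrion scraps = 2430/6.27 = 388, spawning salmon = 1910/21 = 91, ground squirrels = 1320/1.4 = 943.
Ranked: ground squirrels > carrion scraps > berries > spawning salmon.

carrion scraps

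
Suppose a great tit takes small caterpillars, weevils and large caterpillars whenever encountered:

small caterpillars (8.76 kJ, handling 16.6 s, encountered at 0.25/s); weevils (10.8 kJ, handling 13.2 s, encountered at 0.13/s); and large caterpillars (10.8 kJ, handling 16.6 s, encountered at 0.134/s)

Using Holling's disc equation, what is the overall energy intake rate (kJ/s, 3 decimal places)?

0.555 kJ/s

Energy encountered per unit search time: 0.25×8.76 + 0.13×10.8 + 0.134×10.8 = 5.041 kJ/s.
Handling time per unit search time: 0.25×16.6 + 0.13×13.2 + 0.134×16.6 = 8.09.
Rate = 5.041/(1 + 8.09) = 0.5546 kJ/s.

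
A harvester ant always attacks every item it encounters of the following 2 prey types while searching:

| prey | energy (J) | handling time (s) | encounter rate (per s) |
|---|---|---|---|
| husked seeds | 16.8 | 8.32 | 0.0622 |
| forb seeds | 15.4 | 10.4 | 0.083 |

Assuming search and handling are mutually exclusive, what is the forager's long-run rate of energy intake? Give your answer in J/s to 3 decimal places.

0.976 J/s

Energy encountered per unit search time: 0.0622×16.8 + 0.083×15.4 = 2.323 J/s.
Handling time per unit search time: 0.0622×8.32 + 0.083×10.4 = 1.381.
Rate = 2.323/(1 + 1.381) = 0.9758 J/s.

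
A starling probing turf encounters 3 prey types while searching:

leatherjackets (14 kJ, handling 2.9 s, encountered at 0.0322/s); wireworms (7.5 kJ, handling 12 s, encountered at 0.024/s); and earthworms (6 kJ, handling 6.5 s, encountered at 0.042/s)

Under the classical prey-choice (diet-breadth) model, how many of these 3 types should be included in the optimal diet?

3

E/h in descending order: leatherjackets 4.83, earthworms 0.923, wireworms 0.625 kJ/s. The optimal diet is the largest prefix of this list for which every included type satisfies E_i/h_i > R on the types above it.
Rate on top 1: 0.4123. earthworms: 0.923 > 0.4123 → include.
Rate on top 2: 0.5144. wireworms: 0.625 > 0.5144 → include.
Optimal diet: leatherjackets, earthworms, wireworms — 3 of 3 types.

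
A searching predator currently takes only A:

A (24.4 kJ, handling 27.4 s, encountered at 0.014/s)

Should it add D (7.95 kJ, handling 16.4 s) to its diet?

Yes

On A alone, R = ΣλE/(1+Σλh) = 0.3416/1.384 = 0.2469 kJ/s.
Profitability of D: 7.95/16.4 = 0.4848 kJ/s.
Since 0.4848 > R, including D increases the long-run rate.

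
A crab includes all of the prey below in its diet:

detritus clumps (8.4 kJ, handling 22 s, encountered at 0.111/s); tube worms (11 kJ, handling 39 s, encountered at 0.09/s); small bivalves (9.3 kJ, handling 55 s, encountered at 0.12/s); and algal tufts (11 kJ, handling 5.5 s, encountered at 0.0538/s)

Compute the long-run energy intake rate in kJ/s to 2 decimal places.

0.26 kJ/s

R = Σλ_iE_i / (1 + Σλ_ih_i)
Numerator: 0.111×8.4 + 0.09×11 + 0.12×9.3 + 0.0538×11 = 3.63
Denominator: 1 + 0.111×22 + 0.09×39 + 0.12×55 + 0.0538×5.5 = 13.85
R = 3.63/13.85 = 0.2621 kJ/s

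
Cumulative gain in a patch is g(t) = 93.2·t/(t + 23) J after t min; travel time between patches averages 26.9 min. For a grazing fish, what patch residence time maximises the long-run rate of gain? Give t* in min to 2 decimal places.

24.87 min

Optimal t* satisfies g'(t*) = g(t*)/(T + t*).
g'(t) = 93.2·23/(t + 23)². Setting 93.2·23/(t+23)² = 93.2t/[(t+23)(26.9+t)] gives 23(26.9+t) = t(t+23), so t² = 23×26.9 = 618.7.
t* = √618.7 = 24.87 min.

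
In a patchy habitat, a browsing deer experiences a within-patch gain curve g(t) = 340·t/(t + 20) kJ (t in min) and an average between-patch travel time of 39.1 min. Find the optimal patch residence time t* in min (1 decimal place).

28.0 min

Optimal t* satisfies g'(t*) = g(t*)/(T + t*).
g'(t) = 340·20/(t + 20)². Setting 340·20/(t+20)² = 340t/[(t+20)(39.1+t)] gives 20(39.1+t) = t(t+20), so t² = 20×39.1 = 782.
t* = √782 = 27.96 min.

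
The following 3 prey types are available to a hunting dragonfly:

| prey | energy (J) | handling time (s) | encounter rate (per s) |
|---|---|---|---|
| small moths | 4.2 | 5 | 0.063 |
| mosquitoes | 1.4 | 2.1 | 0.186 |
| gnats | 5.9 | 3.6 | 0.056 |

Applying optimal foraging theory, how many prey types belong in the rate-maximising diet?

Profitabilities (E/h, J/s): gnats 1.64, small moths 0.84, mosquitoes 0.667. Add prey in this order while the next type's profitability exceeds the intake rate on those already taken.
Rate on top 1: 0.275. small moths: 0.84 > 0.275 → include.
Rate on top 2: 0.3923. mosquitoes: 0.667 > 0.3923 → include.
Optimal diet: gnats, small moths, mosquitoes — 3 of 3 types.

3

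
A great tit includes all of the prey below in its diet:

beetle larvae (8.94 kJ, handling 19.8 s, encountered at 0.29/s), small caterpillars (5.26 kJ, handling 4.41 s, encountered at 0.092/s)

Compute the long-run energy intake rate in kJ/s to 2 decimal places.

0.43 kJ/s

R = Σλ_iE_i / (1 + Σλ_ih_i)
Numerator: 0.29×8.94 + 0.092×5.26 = 3.077
Denominator: 1 + 0.29×19.8 + 0.092×4.41 = 7.148
R = 3.077/7.148 = 0.4304 kJ/s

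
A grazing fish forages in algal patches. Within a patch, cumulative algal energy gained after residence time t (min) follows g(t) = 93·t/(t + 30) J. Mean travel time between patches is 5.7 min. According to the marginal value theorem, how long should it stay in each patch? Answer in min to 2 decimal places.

Maximise g(t)/(T+t): set derivative to zero → g'(t)(T+t) = g(t).
g'(t) = 93·30/(t + 30)². Setting 93·30/(t+30)² = 93t/[(t+30)(5.7+t)] gives 30(5.7+t) = t(t+30), so t² = 30×5.7 = 171.
t* = √171 = 13.08 min.

13.08 min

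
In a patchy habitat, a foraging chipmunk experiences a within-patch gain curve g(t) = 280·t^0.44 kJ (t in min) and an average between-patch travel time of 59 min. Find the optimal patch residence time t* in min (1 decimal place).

Optimal t* satisfies g'(t*) = g(t*)/(T + t*).
g'(t) = 0.44·280·t^-0.56. Setting 0.44·280·t^-0.56 = 280·t^0.44/(59+t) gives 0.44(59+t) = t, so 0.56·t = 0.44×59.
t* = 0.44×59/0.56 = 46.36 min.

46.4 min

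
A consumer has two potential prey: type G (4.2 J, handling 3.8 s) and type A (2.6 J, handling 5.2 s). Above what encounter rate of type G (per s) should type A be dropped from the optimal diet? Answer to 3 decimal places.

At the threshold, the rate on type G alone equals the profitability of type A: λ·4.2/(1 + λ·3.8) = 2.6/5.2 = 0.5.
Rearranging, λ(4.2 − 0.5×3.8) = 0.5, so λ = 0.5/2.3 = 0.2174 per s.

0.217 per s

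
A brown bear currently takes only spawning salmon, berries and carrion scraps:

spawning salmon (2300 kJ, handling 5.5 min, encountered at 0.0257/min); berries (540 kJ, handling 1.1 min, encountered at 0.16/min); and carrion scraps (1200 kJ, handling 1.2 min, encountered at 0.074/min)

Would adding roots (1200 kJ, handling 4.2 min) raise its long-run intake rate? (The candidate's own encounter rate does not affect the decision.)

Yes

Current rate: (0.0257×2300 + 0.16×540 + 0.074×1200)/(1 + 0.0257×5.5 + 0.16×1.1 + 0.074×1.2) = 166.6 kJ/min.
Profitability of roots: 1200/4.2 = 285.7 kJ/min.
Since 285.7 > R, including roots increases the long-run rate.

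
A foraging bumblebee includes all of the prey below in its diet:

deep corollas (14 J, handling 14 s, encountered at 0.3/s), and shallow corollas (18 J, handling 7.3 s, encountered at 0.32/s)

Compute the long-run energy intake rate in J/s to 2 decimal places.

R = (0.3×14 + 0.32×18) / (1 + 0.3×14 + 0.32×7.3) = 9.96/7.536 = 1.322 J/s.

1.32 J/s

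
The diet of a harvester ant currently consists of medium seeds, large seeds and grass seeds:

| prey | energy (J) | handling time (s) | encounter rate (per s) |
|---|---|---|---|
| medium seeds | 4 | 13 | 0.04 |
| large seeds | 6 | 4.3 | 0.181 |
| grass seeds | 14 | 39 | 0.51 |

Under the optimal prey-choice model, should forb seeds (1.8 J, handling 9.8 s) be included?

Current rate: (0.04×4 + 0.181×6 + 0.51×14)/(1 + 0.04×13 + 0.181×4.3 + 0.51×39) = 0.3779 J/s.
forb seeds: E/h = 1.8/9.8 = 0.1837 J/s.
Since 0.1837 < R, time spent handling forb seeds is better spent searching.

No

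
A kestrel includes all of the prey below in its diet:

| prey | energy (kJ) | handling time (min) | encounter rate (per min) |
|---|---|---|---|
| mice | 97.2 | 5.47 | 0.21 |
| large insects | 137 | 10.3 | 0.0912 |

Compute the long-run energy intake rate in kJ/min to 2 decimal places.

R = (0.21×97.2 + 0.0912×137) / (1 + 0.21×5.47 + 0.0912×10.3) = 32.91/3.088 = 10.66 kJ/min.

10.66 kJ/min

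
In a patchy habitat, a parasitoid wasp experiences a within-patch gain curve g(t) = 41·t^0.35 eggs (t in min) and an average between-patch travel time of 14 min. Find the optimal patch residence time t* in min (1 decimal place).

7.5 min

Maximise g(t)/(T+t): set derivative to zero → g'(t)(T+t) = g(t).
g'(t) = 0.35·41·t^-0.65. Setting 0.35·41·t^-0.65 = 41·t^0.35/(14+t) gives 0.35(14+t) = t, so 0.65·t = 0.35×14.
t* = 0.35×14/0.65 = 7.538 min.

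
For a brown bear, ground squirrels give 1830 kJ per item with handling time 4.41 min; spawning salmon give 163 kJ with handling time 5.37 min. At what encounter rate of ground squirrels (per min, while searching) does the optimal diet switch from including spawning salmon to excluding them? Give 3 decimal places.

The zero-one rule: include spawning salmon iff E₂/h₂ > λE₁/(1+λh₁). Equality gives the switch point.
λE₁h₂ = E₂ + λE₂h₁ ⇒ λ = E₂/(E₁h₂ − E₂h₁) = 163/(9827 − 718.8) = 0.0179 per min.

0.018 per min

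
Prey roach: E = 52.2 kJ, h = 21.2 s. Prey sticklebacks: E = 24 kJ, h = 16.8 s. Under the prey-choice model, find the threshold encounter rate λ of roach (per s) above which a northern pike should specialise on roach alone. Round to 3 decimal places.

0.065 per s

At the threshold, the rate on roach alone equals the profitability of sticklebacks: λ·52.2/(1 + λ·21.2) = 24/16.8 = 1.429.
Rearranging, λ(52.2 − 1.429×21.2) = 1.429, so λ = 1.429/21.91 = 0.06519 per s.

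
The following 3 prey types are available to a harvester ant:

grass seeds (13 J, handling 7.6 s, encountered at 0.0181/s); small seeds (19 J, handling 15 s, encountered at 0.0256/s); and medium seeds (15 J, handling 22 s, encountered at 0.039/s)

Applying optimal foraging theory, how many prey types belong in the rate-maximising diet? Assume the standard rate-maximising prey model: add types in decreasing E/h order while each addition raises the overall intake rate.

Profitabilities (E/h, J/s): grass seeds 1.71, small seeds 1.27, medium seeds 0.682. Add prey in this order while the next type's profitability exceeds the intake rate on those already taken.
Rate on top 1: 0.2068. small seeds: 1.27 > 0.2068 → include.
Rate on top 2: 0.4743. medium seeds: 0.682 > 0.4743 → include.
Optimal diet: grass seeds, small seeds, medium seeds — 3 of 3 types.

3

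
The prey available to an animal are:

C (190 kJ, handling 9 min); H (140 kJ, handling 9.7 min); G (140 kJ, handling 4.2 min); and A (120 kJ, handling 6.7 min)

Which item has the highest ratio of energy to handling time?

G

In descending order of E/h:
G: 140/4.2 = 33.3 kJ/min
C: 190/9 = 21.1 kJ/min
A: 120/6.7 = 17.9 kJ/min
H: 140/9.7 = 14.4 kJ/min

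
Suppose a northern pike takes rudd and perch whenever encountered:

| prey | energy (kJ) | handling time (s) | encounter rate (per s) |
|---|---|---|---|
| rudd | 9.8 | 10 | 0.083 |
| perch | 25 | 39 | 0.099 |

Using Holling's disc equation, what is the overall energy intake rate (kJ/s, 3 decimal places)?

0.578 kJ/s

R = (0.083×9.8 + 0.099×25) / (1 + 0.083×10 + 0.099×39) = 3.288/5.691 = 0.5778 kJ/s.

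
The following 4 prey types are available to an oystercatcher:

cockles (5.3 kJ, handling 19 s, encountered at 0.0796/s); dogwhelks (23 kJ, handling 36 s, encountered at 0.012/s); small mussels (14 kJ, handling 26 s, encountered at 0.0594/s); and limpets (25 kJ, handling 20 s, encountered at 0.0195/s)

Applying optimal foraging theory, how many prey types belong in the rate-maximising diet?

3

Profitabilities (E/h, kJ/s): limpets 1.25, dogwhelks 0.639, small mussels 0.538, cockles 0.279. Add prey in this order while the next type's profitability exceeds the intake rate on those already taken.
Rate on top 1: 0.3507. dogwhelks: 0.639 > 0.3507 → include.
Rate on top 2: 0.419. small mussels: 0.538 > 0.419 → include.
Rate on top 3: 0.4738. cockles: 0.279 < 0.4738 → exclude; stop.
Optimal diet: limpets, dogwhelks, small mussels — 3 of 4 types.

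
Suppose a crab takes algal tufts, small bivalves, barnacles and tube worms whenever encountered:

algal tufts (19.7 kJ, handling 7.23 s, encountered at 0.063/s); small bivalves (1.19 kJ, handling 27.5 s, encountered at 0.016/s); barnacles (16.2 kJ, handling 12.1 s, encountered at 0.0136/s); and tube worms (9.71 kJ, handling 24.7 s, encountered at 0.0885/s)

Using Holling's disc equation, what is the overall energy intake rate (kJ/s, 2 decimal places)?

R = (0.063×19.7 + 0.016×1.19 + 0.0136×16.2 + 0.0885×9.71) / (1 + 0.063×7.23 + 0.016×27.5 + 0.0136×12.1 + 0.0885×24.7) = 2.34/4.246 = 0.5511 kJ/s.

0.55 kJ/s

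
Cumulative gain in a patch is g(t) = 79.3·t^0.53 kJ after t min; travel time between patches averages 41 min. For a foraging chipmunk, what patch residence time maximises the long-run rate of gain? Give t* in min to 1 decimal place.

Maximise g(t)/(T+t): set derivative to zero → g'(t)(T+t) = g(t).
g'(t) = 0.53·79.3·t^-0.47. Setting 0.53·79.3·t^-0.47 = 79.3·t^0.53/(41+t) gives 0.53(41+t) = t, so 0.47·t = 0.53×41.
t* = 0.53×41/0.47 = 46.23 min.

46.2 min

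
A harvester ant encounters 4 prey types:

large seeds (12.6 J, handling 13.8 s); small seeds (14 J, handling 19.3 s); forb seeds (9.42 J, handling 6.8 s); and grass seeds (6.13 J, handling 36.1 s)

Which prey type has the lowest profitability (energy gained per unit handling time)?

grass seeds

In descending order of E/h:
forb seeds: 9.42/6.8 = 1.39 J/s
large seeds: 12.6/13.8 = 0.913 J/s
small seeds: 14/19.3 = 0.725 J/s
grass seeds: 6.13/36.1 = 0.17 J/s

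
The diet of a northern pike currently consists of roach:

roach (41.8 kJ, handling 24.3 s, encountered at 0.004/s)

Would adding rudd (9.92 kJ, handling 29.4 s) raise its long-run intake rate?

Yes

Intake rate on the current diet: R = (0.004×41.8) / (1 + 0.004×24.3) = 0.1672/1.097 = 0.1524 kJ/s.
Profitability of rudd: 9.92/29.4 = 0.3374 kJ/s.
Since 0.3374 > R, including rudd increases the long-run rate.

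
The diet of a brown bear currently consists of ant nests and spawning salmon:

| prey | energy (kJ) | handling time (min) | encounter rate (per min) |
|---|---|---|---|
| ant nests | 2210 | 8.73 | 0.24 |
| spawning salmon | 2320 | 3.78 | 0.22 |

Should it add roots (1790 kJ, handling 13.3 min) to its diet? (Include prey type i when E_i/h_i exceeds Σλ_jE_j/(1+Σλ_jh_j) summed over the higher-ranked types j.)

No

Current rate: (0.24×2210 + 0.22×2320)/(1 + 0.24×8.73 + 0.22×3.78) = 265.1 kJ/min.
Profitability of roots: 1790/13.3 = 134.6 kJ/min.
134.6 < 265.1, so adding roots would lower the average — exclude it.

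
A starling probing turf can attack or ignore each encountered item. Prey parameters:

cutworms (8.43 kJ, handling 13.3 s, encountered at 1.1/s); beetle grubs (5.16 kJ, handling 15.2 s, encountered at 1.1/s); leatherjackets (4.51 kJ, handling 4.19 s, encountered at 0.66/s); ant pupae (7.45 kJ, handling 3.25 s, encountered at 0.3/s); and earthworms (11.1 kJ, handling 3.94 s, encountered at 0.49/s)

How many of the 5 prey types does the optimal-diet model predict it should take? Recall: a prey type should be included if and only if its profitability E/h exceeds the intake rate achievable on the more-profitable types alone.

2

Rank by E/h (kJ/s): earthworms 2.82, ant pupae 2.29, leatherjackets 1.08, cutworms 0.634, beetle grubs 0.339. Include each in turn until the next type's E/h falls below the running intake rate.
Rate on top 1: 1.856. ant pupae: 2.29 > 1.856 → include.
Rate on top 2: 1.965. leatherjackets: 1.08 < 1.965 → exclude; stop.
Optimal diet: earthworms, ant pupae — 2 of 5 types.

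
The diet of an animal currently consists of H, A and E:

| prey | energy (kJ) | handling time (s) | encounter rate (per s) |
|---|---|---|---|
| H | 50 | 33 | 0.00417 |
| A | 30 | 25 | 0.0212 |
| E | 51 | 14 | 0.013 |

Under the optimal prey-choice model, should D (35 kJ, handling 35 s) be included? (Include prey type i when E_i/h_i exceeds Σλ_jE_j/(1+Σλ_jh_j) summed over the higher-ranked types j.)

Yes

Current rate: (0.00417×50 + 0.0212×30 + 0.013×51)/(1 + 0.00417×33 + 0.0212×25 + 0.013×14) = 0.815 kJ/s.
Profitability of D: 35/35 = 1 kJ/s.
1 > 0.815, so adding D raises the average — include it.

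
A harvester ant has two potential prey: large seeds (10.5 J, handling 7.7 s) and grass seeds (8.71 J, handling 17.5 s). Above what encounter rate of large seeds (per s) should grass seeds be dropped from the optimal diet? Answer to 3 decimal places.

Drop grass seeds once their profitability E₂/h₂ falls below the rate achievable on large seeds alone: E₂/h₂ = λE₁/(1 + λh₁).
Solve for λ: λE₁h₂ = E₂(1 + λh₁) → λ(E₁h₂ − E₂h₁) = E₂ → λ = E₂/(E₁h₂ − E₂h₁).
λ = 8.71/(10.5×17.5 − 8.71×7.7) = 8.71/116.7 = 0.07465 per s.

0.075 per s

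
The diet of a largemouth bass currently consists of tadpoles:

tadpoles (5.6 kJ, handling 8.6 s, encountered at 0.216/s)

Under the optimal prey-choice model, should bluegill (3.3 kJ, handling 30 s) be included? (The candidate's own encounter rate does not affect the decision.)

No

On tadpoles alone, R = ΣλE/(1+Σλh) = 1.21/2.858 = 0.4233 kJ/s.
Profitability of bluegill: 3.3/30 = 0.11 kJ/s.
0.11 < 0.4233, so adding bluegill would lower the average — exclude it.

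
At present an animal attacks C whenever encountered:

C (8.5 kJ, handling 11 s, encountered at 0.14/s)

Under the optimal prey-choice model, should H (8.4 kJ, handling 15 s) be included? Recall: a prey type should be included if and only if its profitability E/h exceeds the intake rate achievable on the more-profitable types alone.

Intake rate on the current diet: R = (0.14×8.5) / (1 + 0.14×11) = 1.19/2.54 = 0.4685 kJ/s.
Profitability of H: 8.4/15 = 0.56 kJ/s.
Since 0.56 > R, including H increases the long-run rate.

Yes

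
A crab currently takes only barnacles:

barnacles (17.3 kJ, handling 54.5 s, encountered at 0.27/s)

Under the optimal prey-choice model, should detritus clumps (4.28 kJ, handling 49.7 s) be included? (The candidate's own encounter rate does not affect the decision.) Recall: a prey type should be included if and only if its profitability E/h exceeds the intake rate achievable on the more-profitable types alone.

Current rate: (0.27×17.3)/(1 + 0.27×54.5) = 0.2972 kJ/s.
detritus clumps: E/h = 4.28/49.7 = 0.08612 kJ/s.
Since 0.08612 < R, time spent handling detritus clumps is better spent searching.

No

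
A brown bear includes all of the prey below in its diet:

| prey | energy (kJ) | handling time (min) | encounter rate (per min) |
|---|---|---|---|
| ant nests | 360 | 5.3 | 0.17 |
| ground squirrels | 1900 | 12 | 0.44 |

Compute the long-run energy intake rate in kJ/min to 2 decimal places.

124.94 kJ/min

R = Σλ_iE_i / (1 + Σλ_ih_i)
Numerator: 0.17×360 + 0.44×1900 = 897.2
Denominator: 1 + 0.17×5.3 + 0.44×12 = 7.181
R = 897.2/7.181 = 124.9 kJ/min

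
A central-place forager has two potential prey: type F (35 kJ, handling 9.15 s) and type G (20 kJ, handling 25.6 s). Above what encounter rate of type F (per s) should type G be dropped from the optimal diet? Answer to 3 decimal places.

Drop type G once their profitability E₂/h₂ falls below the rate achievable on type F alone: E₂/h₂ = λE₁/(1 + λh₁).
Solve for λ: λE₁h₂ = E₂(1 + λh₁) → λ(E₁h₂ − E₂h₁) = E₂ → λ = E₂/(E₁h₂ − E₂h₁).
λ = 20/(35×25.6 − 20×9.15) = 20/713 = 0.02805 per s.

0.028 per s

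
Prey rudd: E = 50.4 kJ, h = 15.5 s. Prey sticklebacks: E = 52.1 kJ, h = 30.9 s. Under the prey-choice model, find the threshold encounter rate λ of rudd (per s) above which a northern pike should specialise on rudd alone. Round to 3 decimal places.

Drop sticklebacks once their profitability E₂/h₂ falls below the rate achievable on rudd alone: E₂/h₂ = λE₁/(1 + λh₁).
Solve for λ: λE₁h₂ = E₂(1 + λh₁) → λ(E₁h₂ − E₂h₁) = E₂ → λ = E₂/(E₁h₂ − E₂h₁).
λ = 52.1/(50.4×30.9 − 52.1×15.5) = 52.1/749.8 = 0.06948 per s.

0.069 per s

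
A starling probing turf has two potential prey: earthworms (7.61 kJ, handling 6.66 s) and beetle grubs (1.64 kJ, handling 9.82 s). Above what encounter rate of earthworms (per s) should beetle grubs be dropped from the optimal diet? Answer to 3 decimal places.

0.026 per s

Drop beetle grubs once their profitability E₂/h₂ falls below the rate achievable on earthworms alone: E₂/h₂ = λE₁/(1 + λh₁).
Solve for λ: λE₁h₂ = E₂(1 + λh₁) → λ(E₁h₂ − E₂h₁) = E₂ → λ = E₂/(E₁h₂ − E₂h₁).
λ = 1.64/(7.61×9.82 − 1.64×6.66) = 1.64/63.81 = 0.0257 per s.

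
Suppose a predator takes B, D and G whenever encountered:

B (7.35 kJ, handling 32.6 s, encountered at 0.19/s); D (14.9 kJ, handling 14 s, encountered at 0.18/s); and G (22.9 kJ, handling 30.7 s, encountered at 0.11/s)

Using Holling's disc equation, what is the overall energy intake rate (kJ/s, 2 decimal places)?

0.50 kJ/s

R = Σλ_iE_i / (1 + Σλ_ih_i)
Numerator: 0.19×7.35 + 0.18×14.9 + 0.11×22.9 = 6.597
Denominator: 1 + 0.19×32.6 + 0.18×14 + 0.11×30.7 = 13.09
R = 6.597/13.09 = 0.504 kJ/s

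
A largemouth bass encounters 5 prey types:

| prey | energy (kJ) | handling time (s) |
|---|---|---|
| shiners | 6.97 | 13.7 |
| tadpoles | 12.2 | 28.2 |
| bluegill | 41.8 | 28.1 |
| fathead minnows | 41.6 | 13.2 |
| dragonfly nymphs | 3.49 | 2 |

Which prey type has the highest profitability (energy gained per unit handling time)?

Profitability E/h (kJ/s): shiners = 6.97/13.7 = 0.509, tadpoles = 12.2/28.2 = 0.433, bluegill = 41.8/28.1 = 1.49, fathead minnows = 41.6/13.2 = 3.15, dragonfly nymphs = 3.49/2 = 1.75.
Ranked: fathead minnows > dragonfly nymphs > bluegill > shiners > tadpoles.

fathead minnows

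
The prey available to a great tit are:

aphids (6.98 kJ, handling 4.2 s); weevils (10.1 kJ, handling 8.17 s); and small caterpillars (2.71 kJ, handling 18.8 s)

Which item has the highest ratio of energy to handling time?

aphids

In descending order of E/h:
aphids: 6.98/4.2 = 1.66 kJ/s
weevils: 10.1/8.17 = 1.24 kJ/s
small caterpillars: 2.71/18.8 = 0.144 kJ/s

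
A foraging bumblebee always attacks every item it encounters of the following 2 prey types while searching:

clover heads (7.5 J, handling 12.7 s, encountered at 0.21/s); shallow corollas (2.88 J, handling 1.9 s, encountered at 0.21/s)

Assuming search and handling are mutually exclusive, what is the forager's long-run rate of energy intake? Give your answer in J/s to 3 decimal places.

0.536 J/s

R = (0.21×7.5 + 0.21×2.88) / (1 + 0.21×12.7 + 0.21×1.9) = 2.18/4.066 = 0.5361 J/s.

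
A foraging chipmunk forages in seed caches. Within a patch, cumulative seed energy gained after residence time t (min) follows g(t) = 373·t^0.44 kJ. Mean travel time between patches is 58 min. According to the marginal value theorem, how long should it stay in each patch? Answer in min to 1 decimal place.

Optimal t* satisfies g'(t*) = g(t*)/(T + t*).
g'(t) = 0.44·373·t^-0.56. Setting 0.44·373·t^-0.56 = 373·t^0.44/(58+t) gives 0.44(58+t) = t, so 0.56·t = 0.44×58.
t* = 0.44×58/0.56 = 45.57 min.

45.6 min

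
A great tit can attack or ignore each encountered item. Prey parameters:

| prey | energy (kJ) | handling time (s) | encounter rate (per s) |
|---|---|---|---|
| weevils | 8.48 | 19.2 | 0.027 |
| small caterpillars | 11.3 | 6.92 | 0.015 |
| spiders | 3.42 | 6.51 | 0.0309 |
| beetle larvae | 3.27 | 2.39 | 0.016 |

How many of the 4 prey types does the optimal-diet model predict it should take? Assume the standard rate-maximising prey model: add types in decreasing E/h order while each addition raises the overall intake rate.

4

Rank by E/h (kJ/s): small caterpillars 1.63, beetle larvae 1.37, spiders 0.525, weevils 0.442. Include each in turn until the next type's E/h falls below the running intake rate.
Rate on top 1: 0.1536. beetle larvae: 1.37 > 0.1536 → include.
Rate on top 2: 0.1942. spiders: 0.525 > 0.1942 → include.
Rate on top 3: 0.2438. weevils: 0.442 > 0.2438 → include.
Optimal diet: small caterpillars, beetle larvae, spiders, weevils — 4 of 4 types.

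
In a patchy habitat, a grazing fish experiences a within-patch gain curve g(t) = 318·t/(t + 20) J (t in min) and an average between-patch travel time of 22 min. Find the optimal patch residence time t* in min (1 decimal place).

Optimal t* satisfies g'(t*) = g(t*)/(T + t*).
g'(t) = 318·20/(t + 20)². Setting 318·20/(t+20)² = 318t/[(t+20)(22+t)] gives 20(22+t) = t(t+20), so t² = 20×22 = 440.
t* = √440 = 20.98 min.

21.0 min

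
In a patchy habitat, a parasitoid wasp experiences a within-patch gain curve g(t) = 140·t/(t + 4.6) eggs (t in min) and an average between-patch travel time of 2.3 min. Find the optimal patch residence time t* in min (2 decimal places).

3.25 min

Optimal t* satisfies g'(t*) = g(t*)/(T + t*).
g'(t) = 140·4.6/(t + 4.6)². Setting 140·4.6/(t+4.6)² = 140t/[(t+4.6)(2.3+t)] gives 4.6(2.3+t) = t(t+4.6), so t² = 4.6×2.3 = 10.58.
t* = √10.58 = 3.253 min.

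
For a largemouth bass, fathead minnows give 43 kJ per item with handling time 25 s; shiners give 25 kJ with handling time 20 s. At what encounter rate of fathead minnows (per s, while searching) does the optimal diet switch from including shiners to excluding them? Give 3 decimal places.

0.106 per s

At the threshold, the rate on fathead minnows alone equals the profitability of shiners: λ·43/(1 + λ·25) = 25/20 = 1.25.
Rearranging, λ(43 − 1.25×25) = 1.25, so λ = 1.25/11.75 = 0.1064 per s.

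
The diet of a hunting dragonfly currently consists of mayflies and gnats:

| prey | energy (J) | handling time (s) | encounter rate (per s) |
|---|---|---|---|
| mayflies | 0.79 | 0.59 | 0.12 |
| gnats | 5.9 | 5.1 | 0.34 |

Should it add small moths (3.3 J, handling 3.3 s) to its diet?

Yes

On mayflies and gnats alone, R = ΣλE/(1+Σλh) = 2.101/2.805 = 0.749 J/s.
small moths: E/h = 3.3/3.3 = 1 J/s.
1 > 0.749, so adding small moths raises the average — include it.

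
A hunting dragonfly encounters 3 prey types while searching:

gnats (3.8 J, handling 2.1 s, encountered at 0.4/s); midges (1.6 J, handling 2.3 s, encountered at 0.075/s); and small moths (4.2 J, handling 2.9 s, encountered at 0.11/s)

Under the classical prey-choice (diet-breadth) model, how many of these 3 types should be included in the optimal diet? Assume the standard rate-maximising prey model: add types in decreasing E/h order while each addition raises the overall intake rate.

2

Profitabilities (E/h, J/s): gnats 1.81, small moths 1.45, midges 0.696. Add prey in this order while the next type's profitability exceeds the intake rate on those already taken.
Rate on top 1: 0.8261. small moths: 1.45 > 0.8261 → include.
Rate on top 2: 0.918. midges: 0.696 < 0.918 → exclude; stop.
Optimal diet: gnats, small moths — 2 of 3 types.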